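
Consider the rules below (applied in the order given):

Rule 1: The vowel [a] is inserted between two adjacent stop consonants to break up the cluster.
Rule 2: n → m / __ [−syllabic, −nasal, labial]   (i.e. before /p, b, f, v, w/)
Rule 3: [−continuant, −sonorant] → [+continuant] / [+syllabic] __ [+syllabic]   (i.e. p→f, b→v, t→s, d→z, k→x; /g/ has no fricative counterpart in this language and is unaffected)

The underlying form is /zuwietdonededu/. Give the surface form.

Rule 1 (stop-cluster a-epenthesis): /t/ and /d/ form a stop–stop cluster, so [a] is inserted between them. /zuwietdonededu/ → zuwietadonededu.
Rule 2 (nasal place assimilation): no segment meets the environment; /zuwietadonededu/ is unchanged.
Rule 3 (intervocalic spirantization): /t/ is a stop between vowels /e/ and /a/, so it spirantizes to the fricative [s]. /d/ is a stop between vowels /a/ and /o/, so it spirantizes to the fricative [z]. /d/ is a stop between vowels /e/ and /e/, so it spirantizes to the fricative [z]. /d/ is a stop between vowels /e/ and /u/, so it spirantizes to the fricative [z]. /zuwietadonededu/ → zuwiesazonezezu.

zuwiesazonezezu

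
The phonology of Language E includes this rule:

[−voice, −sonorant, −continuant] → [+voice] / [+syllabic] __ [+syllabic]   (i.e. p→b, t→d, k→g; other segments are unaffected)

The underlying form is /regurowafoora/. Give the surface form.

regurowafoora

No segment of /regurowafoora/ meets the structural description of the rule, so the form surfaces unchanged.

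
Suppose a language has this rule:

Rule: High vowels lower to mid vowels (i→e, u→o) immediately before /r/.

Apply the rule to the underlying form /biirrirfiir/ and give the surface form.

bierrerfier

/i/ is a high vowel immediately before /r/, so it lowers to [e].
/i/ is a high vowel immediately before /r/, so it lowers to [e].
/i/ is a high vowel immediately before /r/, so it lowers to [e].
The other instances of /i/ do not occur in the required environment and remain unchanged.
Surface form: [bierrerfier].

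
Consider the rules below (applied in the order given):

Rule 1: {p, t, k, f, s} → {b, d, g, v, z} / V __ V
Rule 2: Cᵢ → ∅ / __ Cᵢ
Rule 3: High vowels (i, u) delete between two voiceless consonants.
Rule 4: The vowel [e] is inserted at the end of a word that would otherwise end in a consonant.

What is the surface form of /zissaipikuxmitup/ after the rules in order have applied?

zisaibiguxmidupe

Rule 1 (intervocalic voicing): /p/ is a voiceless obstruent between vowels /i/ and /i/, so it voices to [b]. /k/ is a voiceless obstruent between vowels /i/ and /u/, so it voices to [g]. /t/ is a voiceless obstruent between vowels /i/ and /u/, so it voices to [d]. /zissaipikuxmitup/ → zissaibiguxmidup.
Rule 2 (degemination): /ss/ is a geminate; the first /s/ deletes. /zissaibiguxmidup/ → zisaibiguxmidup.
Rule 3 (high vowel syncope): no segment meets the environment; /zisaibiguxmidup/ is unchanged.
Rule 4 (final e-epenthesis): the form ends in the consonant /p/, so [e] is inserted word-finally. /zisaibiguxmidup/ → zisaibiguxmidupe.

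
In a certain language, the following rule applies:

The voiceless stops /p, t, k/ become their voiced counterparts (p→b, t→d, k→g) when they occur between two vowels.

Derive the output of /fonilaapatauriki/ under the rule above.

fonilaabadaurigi

/p/ is a voiceless stop between vowels /a/ and /a/, so it voices to [b].
/t/ is a voiceless stop between vowels /a/ and /a/, so it voices to [d].
/k/ is a voiceless stop between vowels /i/ and /i/, so it voices to [g].
Surface form: [fonilaabadaurigi].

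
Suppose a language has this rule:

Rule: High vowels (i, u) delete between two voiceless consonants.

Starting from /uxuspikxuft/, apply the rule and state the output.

uxspkxft

/u/ is a high vowel flanked by voiceless consonants /x/ and /s/, so it deletes.
/i/ is a high vowel flanked by voiceless consonants /p/ and /k/, so it deletes.
/u/ is a high vowel flanked by voiceless consonants /x/ and /f/, so it deletes.
Surface form: [uxspkxft].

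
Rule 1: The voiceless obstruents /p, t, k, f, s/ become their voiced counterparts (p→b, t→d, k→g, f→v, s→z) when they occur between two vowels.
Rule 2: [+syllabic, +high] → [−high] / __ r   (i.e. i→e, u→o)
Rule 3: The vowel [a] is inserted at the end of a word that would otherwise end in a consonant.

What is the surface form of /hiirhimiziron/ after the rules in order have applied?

Rule 1 (intervocalic voicing): no segment meets the environment; /hiirhimiziron/ is unchanged.
Rule 2 (pre-rhotic lowering): /i/ is a high vowel immediately before /r/, so it lowers to [e]. /i/ is a high vowel immediately before /r/, so it lowers to [e]. /hiirhimiziron/ → hierhimizeron.
Rule 3 (final a-epenthesis): the form ends in the consonant /n/, so [a] is inserted word-finally. /hierhimizeron/ → hierhimizerona.

hierhimizerona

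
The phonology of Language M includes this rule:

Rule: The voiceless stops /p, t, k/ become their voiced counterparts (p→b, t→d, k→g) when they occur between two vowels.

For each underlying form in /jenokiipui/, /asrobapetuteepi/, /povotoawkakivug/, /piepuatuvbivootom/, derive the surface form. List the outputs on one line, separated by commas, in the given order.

/jenokiipui/: /k/ is a voiceless stop between vowels /o/ and /i/, so it voices to [g]. /p/ is a voiceless stop between vowels /i/ and /u/, so it voices to [b]. → [jenogiibui].
/asrobapetuteepi/: /p/ is a voiceless stop between vowels /a/ and /e/, so it voices to [b]. /t/ is a voiceless stop between vowels /e/ and /u/, so it voices to [d]. /t/ is a voiceless stop between vowels /u/ and /e/, so it voices to [d]. /p/ is a voiceless stop between vowels /e/ and /i/, so it voices to [b]. → [asrobabedudeebi].
/povotoawkakivug/: /t/ is a voiceless stop between vowels /o/ and /o/, so it voices to [d]. /k/ is a voiceless stop between vowels /a/ and /i/, so it voices to [g]. → [povodoawkagivug].
/piepuatuvbivootom/: /p/ is a voiceless stop between vowels /e/ and /u/, so it voices to [b]. /t/ is a voiceless stop between vowels /a/ and /u/, so it voices to [d]. /t/ is a voiceless stop between vowels /o/ and /o/, so it voices to [d]. → [piebuaduvbivoodom].

jenogiibui, asrobabedudeebi, povodoawkagivug, piebuaduvbivoodom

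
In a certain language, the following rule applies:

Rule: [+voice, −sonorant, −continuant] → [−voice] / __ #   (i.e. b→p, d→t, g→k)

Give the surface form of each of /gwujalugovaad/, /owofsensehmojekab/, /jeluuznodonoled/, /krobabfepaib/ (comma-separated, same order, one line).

gwujalugovaat, owofsensehmojekap, jeluuznodonolet, krobabfepaip

/gwujalugovaad/: /d/ is a voiced stop in word-final position, so it devoices to [t]. → [gwujalugovaat].
/owofsensehmojekab/: /b/ is a voiced stop in word-final position, so it devoices to [p]. → [owofsensehmojekap].
/jeluuznodonoled/: /d/ is a voiced stop in word-final position, so it devoices to [t]. → [jeluuznodonolet].
/krobabfepaib/: /b/ is a voiced stop in word-final position, so it devoices to [p]. → [krobabfepaip].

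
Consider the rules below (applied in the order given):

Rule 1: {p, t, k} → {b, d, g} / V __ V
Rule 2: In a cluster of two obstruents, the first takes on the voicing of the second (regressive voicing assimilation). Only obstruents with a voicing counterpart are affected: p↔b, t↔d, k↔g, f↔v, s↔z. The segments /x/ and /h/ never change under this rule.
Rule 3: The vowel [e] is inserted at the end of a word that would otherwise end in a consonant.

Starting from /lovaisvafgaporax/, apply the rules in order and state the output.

lovaizvavgaboraxe

Rule 1 (intervocalic voicing): /p/ is a voiceless stop between vowels /a/ and /o/, so it voices to [b]. /lovaisvafgaporax/ → lovaisvafgaborax.
Rule 2 (regressive voicing assimilation): /s/ precedes the voiced obstruent /v/, so it voices to [z] by assimilation. /f/ precedes the voiced obstruent /g/, so it voices to [v] by assimilation. /lovaisvafgaborax/ → lovaizvavgaborax.
Rule 3 (final e-epenthesis): the form ends in the consonant /x/, so [e] is inserted word-finally. /lovaizvavgaborax/ → lovaizvavgaboraxe.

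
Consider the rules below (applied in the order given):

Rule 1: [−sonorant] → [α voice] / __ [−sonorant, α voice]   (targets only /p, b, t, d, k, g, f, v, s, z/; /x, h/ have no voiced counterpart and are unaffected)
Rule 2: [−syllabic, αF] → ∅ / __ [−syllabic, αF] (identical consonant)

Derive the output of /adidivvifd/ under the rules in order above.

Rule 1 (regressive voicing assimilation): /f/ precedes the voiced obstruent /d/, so it voices to [v] by assimilation. /adidivvifd/ → adidivvivd.
Rule 2 (degemination): /vv/ is a geminate; the first /v/ deletes. /adidivvivd/ → adidivivd.

adidivivd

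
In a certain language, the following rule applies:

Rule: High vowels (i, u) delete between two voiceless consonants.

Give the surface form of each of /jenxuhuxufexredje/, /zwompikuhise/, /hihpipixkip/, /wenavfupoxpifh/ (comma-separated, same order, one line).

/jenxuhuxufexredje/: /u/ is a high vowel flanked by voiceless consonants /x/ and /h/, so it deletes. /u/ is a high vowel flanked by voiceless consonants /h/ and /x/, so it deletes. /u/ is a high vowel flanked by voiceless consonants /x/ and /f/, so it deletes. → [jenxhxfexredje].
/zwompikuhise/: /i/ is a high vowel flanked by voiceless consonants /p/ and /k/, so it deletes. /u/ is a high vowel flanked by voiceless consonants /k/ and /h/, so it deletes. /i/ is a high vowel flanked by voiceless consonants /h/ and /s/, so it deletes. → [zwompkhse].
/hihpipixkip/: /i/ is a high vowel flanked by voiceless consonants /h/ and /h/, so it deletes. /i/ is a high vowel flanked by voiceless consonants /p/ and /p/, so it deletes. /i/ is a high vowel flanked by voiceless consonants /p/ and /x/, so it deletes. /i/ is a high vowel flanked by voiceless consonants /k/ and /p/, so it deletes. → [hhppxkp].
/wenavfupoxpifh/: /u/ is a high vowel flanked by voiceless consonants /f/ and /p/, so it deletes. /i/ is a high vowel flanked by voiceless consonants /p/ and /f/, so it deletes. → [wenavfpoxpfh].

jenxhxfexredje, zwompkhse, hhppxkp, wenavfpoxpfh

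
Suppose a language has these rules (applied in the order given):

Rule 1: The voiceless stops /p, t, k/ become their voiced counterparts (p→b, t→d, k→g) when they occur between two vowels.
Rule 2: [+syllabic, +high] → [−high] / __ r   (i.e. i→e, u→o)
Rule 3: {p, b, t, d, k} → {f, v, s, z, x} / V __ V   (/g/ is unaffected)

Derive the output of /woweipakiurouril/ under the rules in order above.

woweivagiorooril

Rule 1 (intervocalic voicing): /p/ is a voiceless stop between vowels /i/ and /a/, so it voices to [b]. /k/ is a voiceless stop between vowels /a/ and /i/, so it voices to [g]. /woweipakiurouril/ → woweibagiurouril.
Rule 2 (pre-rhotic lowering): /u/ is a high vowel immediately before /r/, so it lowers to [o]. /u/ is a high vowel immediately before /r/, so it lowers to [o]. /woweibagiurouril/ → woweibagiorooril.
Rule 3 (intervocalic spirantization): /b/ is a stop between vowels /i/ and /a/, so it spirantizes to the fricative [v]. /woweibagiorooril/ → woweivagiorooril.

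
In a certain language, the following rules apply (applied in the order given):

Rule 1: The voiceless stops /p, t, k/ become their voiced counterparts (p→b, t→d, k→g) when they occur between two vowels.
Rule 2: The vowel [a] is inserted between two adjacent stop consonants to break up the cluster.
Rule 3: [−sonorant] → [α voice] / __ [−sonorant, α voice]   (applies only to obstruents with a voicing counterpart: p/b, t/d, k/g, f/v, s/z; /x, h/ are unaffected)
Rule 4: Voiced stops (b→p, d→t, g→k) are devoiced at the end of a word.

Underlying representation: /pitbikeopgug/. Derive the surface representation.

pitabigeopaguk

Rule 1 (intervocalic voicing): /k/ is a voiceless stop between vowels /i/ and /e/, so it voices to [g]. /pitbikeopgug/ → pitbigeopgug.
Rule 2 (stop-cluster a-epenthesis): /t/ and /b/ form a stop–stop cluster, so [a] is inserted between them. /p/ and /g/ form a stop–stop cluster, so [a] is inserted between them. /pitbigeopgug/ → pitabigeopagug.
Rule 3 (regressive voicing assimilation): no segment meets the environment; /pitabigeopagug/ is unchanged.
Rule 4 (final devoicing): /g/ is a voiced stop in word-final position, so it devoices to [k]. /pitabigeopagug/ → pitabigeopaguk.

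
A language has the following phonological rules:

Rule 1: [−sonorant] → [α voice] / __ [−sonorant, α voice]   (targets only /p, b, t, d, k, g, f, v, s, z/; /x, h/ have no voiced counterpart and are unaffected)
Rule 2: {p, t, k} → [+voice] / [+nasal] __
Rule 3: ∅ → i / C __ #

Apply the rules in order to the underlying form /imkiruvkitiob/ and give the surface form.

Rule 1 (regressive voicing assimilation): /v/ precedes the voiceless obstruent /k/, so it devoices to [f] by assimilation. /imkiruvkitiob/ → imkirufkitiob.
Rule 2 (post-nasal voicing): /k/ is a voiceless stop immediately after the nasal /m/, so it voices to [g]. /imkirufkitiob/ → imgirufkitiob.
Rule 3 (final i-epenthesis): the form ends in the consonant /b/, so [i] is inserted word-finally. /imgirufkitiob/ → imgirufkitiobi.

imgirufkitiobi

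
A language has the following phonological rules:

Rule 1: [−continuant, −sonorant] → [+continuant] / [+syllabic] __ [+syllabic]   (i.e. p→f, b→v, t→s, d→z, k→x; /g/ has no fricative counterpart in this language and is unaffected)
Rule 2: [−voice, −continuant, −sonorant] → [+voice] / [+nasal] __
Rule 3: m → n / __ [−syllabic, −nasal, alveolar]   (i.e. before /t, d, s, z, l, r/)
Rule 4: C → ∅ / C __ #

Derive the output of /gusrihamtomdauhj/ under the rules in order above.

gusrihandondauh

Rule 1 (intervocalic spirantization): no segment meets the environment; /gusrihamtomdauhj/ is unchanged.
Rule 2 (post-nasal voicing): /t/ is a voiceless stop immediately after the nasal /m/, so it voices to [d]. /gusrihamtomdauhj/ → gusrihamdomdauhj.
Rule 3 (nasal place assimilation): /m/ precedes the alveolar consonant /d/, so it assimilates in place to [n]. /m/ precedes the alveolar consonant /d/, so it assimilates in place to [n]. /gusrihamdomdauhj/ → gusrihandondauhj.
Rule 4 (final cluster simplification): /j/ is the second consonant of a word-final cluster /hj/, so it deletes. /gusrihandondauhj/ → gusrihandondauh.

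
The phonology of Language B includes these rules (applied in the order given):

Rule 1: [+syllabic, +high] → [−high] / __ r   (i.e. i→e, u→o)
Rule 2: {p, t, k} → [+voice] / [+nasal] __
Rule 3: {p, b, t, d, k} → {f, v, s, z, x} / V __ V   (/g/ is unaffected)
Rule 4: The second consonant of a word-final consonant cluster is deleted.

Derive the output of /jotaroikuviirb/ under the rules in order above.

josaroixuvier

Rule 1 (pre-rhotic lowering): /i/ is a high vowel immediately before /r/, so it lowers to [e]. /jotaroikuviirb/ → jotaroikuvierb.
Rule 2 (post-nasal voicing): no segment meets the environment; /jotaroikuvierb/ is unchanged.
Rule 3 (intervocalic spirantization): /t/ is a stop between vowels /o/ and /a/, so it spirantizes to the fricative [s]. /k/ is a stop between vowels /i/ and /u/, so it spirantizes to the fricative [x]. /jotaroikuvierb/ → josaroixuvierb.
Rule 4 (final cluster simplification): /b/ is the second consonant of a word-final cluster /rb/, so it deletes. /josaroixuvierb/ → josaroixuvier.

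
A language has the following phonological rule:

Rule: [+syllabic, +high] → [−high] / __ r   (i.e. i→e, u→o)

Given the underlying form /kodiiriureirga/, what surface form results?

Scanning /kodiiriureirga/: /i/ at position 4 is not in the conditioning environment; /i/ is a high vowel immediately before /r/, so it lowers to [e]; /i/ at position 7 is not in the conditioning environment; /u/ is a high vowel immediately before /r/, so it lowers to [o]; /i/ is a high vowel immediately before /r/, so it lowers to [e].
Result: [kodierioreerga].

kodierioreerga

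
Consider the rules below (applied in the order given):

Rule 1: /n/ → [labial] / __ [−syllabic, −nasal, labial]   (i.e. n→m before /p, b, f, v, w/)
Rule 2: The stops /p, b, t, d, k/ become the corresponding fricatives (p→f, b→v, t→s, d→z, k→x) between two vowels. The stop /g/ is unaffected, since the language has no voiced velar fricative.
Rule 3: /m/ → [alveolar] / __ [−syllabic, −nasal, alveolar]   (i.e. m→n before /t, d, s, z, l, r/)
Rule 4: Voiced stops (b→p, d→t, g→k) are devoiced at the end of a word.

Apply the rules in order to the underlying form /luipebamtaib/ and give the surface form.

luifevantaip

Rule 1 (nasal place assimilation): no segment meets the environment; /luipebamtaib/ is unchanged.
Rule 2 (intervocalic spirantization): /p/ is a stop between vowels /i/ and /e/, so it spirantizes to the fricative [f]. /b/ is a stop between vowels /e/ and /a/, so it spirantizes to the fricative [v]. /luipebamtaib/ → luifevamtaib.
Rule 3 (nasal place assimilation): /m/ precedes the alveolar consonant /t/, so it assimilates in place to [n]. /luifevamtaib/ → luifevantaib.
Rule 4 (final devoicing): /b/ is a voiced stop in word-final position, so it devoices to [p]. /luifevantaib/ → luifevantaip.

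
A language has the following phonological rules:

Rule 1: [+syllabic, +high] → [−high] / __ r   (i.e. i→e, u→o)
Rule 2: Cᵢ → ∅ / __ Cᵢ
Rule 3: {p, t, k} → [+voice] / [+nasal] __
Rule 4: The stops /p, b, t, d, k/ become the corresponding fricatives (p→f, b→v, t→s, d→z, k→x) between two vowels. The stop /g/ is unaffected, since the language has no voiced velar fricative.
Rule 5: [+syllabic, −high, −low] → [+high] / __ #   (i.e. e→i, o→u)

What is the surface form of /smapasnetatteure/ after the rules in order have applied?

Rule 1 (pre-rhotic lowering): /u/ is a high vowel immediately before /r/, so it lowers to [o]. /smapasnetatteure/ → smapasnetatteore.
Rule 2 (degemination): /tt/ is a geminate; the first /t/ deletes. /smapasnetatteore/ → smapasnetateore.
Rule 3 (post-nasal voicing): no segment meets the environment; /smapasnetateore/ is unchanged.
Rule 4 (intervocalic spirantization): /p/ is a stop between vowels /a/ and /a/, so it spirantizes to the fricative [f]. /t/ is a stop between vowels /e/ and /a/, so it spirantizes to the fricative [s]. /t/ is a stop between vowels /a/ and /e/, so it spirantizes to the fricative [s]. /smapasnetateore/ → smafasnesaseore.
Rule 5 (final vowel raising): /e/ is a mid vowel in word-final position, so it raises to [i]. /smafasnesaseore/ → smafasnesaseori.

smafasnesaseori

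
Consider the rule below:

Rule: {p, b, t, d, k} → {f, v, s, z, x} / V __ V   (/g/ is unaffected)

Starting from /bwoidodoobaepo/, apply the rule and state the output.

bwoizozoovaefo

Scanning /bwoidodoobaepo/: /b/ at position 1 is not in the conditioning environment; /d/ is a stop between vowels /i/ and /o/, so it spirantizes to the fricative [z]; /d/ is a stop between vowels /o/ and /o/, so it spirantizes to the fricative [z]; /b/ is a stop between vowels /o/ and /a/, so it spirantizes to the fricative [v]; /p/ is a stop between vowels /e/ and /o/, so it spirantizes to the fricative [f].
Result: [bwoizozoovaefo].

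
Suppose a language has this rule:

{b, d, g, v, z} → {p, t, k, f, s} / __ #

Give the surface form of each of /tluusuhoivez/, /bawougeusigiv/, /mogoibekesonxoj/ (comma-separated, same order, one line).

tluusuhoives, bawougeusigif, mogoibekesonxoj

/tluusuhoivez/: /z/ is a voiced obstruent in word-final position, so it devoices to [s]. → [tluusuhoives].
/bawougeusigiv/: /v/ is a voiced obstruent in word-final position, so it devoices to [f]. → [bawougeusigif].
/mogoibekesonxoj/: the rule's environment is not met; surfaces unchanged as [mogoibekesonxoj].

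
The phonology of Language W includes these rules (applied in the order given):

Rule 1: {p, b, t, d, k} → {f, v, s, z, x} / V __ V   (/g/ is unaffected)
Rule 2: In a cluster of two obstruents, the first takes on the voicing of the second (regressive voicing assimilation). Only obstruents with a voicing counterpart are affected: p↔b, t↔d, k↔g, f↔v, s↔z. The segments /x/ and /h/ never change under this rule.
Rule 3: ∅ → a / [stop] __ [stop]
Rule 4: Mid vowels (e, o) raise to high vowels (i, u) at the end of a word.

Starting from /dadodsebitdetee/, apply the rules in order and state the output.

Rule 1 (intervocalic spirantization): /d/ is a stop between vowels /a/ and /o/, so it spirantizes to the fricative [z]. /b/ is a stop between vowels /e/ and /i/, so it spirantizes to the fricative [v]. /t/ is a stop between vowels /e/ and /e/, so it spirantizes to the fricative [s]. /dadodsebitdetee/ → dazodsevitdesee.
Rule 2 (regressive voicing assimilation): /d/ precedes the voiceless obstruent /s/, so it devoices to [t] by assimilation. /t/ precedes the voiced obstruent /d/, so it voices to [d] by assimilation. /dazodsevitdesee/ → dazotseviddesee.
Rule 3 (stop-cluster a-epenthesis): /d/ and /d/ form a stop–stop cluster, so [a] is inserted between them. /dazotseviddesee/ → dazotsevidadesee.
Rule 4 (final vowel raising): /e/ is a mid vowel in word-final position, so it raises to [i]. /dazotsevidadesee/ → dazotsevidadesei.

dazotsevidadesei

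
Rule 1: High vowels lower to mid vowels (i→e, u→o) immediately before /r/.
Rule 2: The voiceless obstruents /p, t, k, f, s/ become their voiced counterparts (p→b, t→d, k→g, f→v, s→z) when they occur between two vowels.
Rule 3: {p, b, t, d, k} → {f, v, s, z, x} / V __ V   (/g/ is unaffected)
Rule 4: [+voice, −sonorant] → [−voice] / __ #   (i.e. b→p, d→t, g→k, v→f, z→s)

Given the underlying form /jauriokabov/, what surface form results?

Rule 1 (pre-rhotic lowering): /u/ is a high vowel immediately before /r/, so it lowers to [o]. /jauriokabov/ → jaoriokabov.
Rule 2 (intervocalic voicing): /k/ is a voiceless obstruent between vowels /o/ and /a/, so it voices to [g]. /jaoriokabov/ → jaoriogabov.
Rule 3 (intervocalic spirantization): /b/ is a stop between vowels /a/ and /o/, so it spirantizes to the fricative [v]. /jaoriogabov/ → jaoriogavov.
Rule 4 (final devoicing): /v/ is a voiced obstruent in word-final position, so it devoices to [f]. /jaoriogavov/ → jaoriogavof.

jaoriogavof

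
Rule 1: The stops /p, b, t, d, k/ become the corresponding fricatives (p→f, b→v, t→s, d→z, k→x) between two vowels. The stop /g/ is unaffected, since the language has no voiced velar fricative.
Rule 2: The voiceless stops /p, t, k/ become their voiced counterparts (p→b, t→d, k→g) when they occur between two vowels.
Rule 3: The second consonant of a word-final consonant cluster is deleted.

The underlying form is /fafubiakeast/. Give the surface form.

Rule 1 (intervocalic spirantization): /b/ is a stop between vowels /u/ and /i/, so it spirantizes to the fricative [v]. /k/ is a stop between vowels /a/ and /e/, so it spirantizes to the fricative [x]. /fafubiakeast/ → fafuviaxeast.
Rule 2 (intervocalic voicing): no segment meets the environment; /fafuviaxeast/ is unchanged.
Rule 3 (final cluster simplification): /t/ is the second consonant of a word-final cluster /st/, so it deletes. /fafuviaxeast/ → fafuviaxeas.

fafuviaxeas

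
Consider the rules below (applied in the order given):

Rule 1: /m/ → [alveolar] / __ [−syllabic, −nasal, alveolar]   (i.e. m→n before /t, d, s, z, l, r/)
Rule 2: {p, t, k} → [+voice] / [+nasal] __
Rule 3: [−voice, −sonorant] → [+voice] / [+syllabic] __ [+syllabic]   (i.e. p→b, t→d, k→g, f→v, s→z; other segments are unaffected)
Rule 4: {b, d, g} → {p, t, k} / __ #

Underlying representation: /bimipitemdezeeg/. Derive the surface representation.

Rule 1 (nasal place assimilation): /m/ precedes the alveolar consonant /d/, so it assimilates in place to [n]. /bimipitemdezeeg/ → bimipitendezeeg.
Rule 2 (post-nasal voicing): no segment meets the environment; /bimipitendezeeg/ is unchanged.
Rule 3 (intervocalic voicing): /p/ is a voiceless obstruent between vowels /i/ and /i/, so it voices to [b]. /t/ is a voiceless obstruent between vowels /i/ and /e/, so it voices to [d]. /bimipitendezeeg/ → bimibidendezeeg.
Rule 4 (final devoicing): /g/ is a voiced stop in word-final position, so it devoices to [k]. /bimibidendezeeg/ → bimibidendezeek.

bimibidendezeek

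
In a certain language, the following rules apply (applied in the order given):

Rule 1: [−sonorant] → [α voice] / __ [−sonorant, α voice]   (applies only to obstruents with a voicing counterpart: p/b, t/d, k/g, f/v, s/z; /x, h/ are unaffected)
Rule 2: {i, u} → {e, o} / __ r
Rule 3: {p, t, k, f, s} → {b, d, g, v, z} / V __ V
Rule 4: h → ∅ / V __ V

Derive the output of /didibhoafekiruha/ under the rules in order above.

Rule 1 (regressive voicing assimilation): /b/ precedes the voiceless obstruent /h/, so it devoices to [p] by assimilation. /didibhoafekiruha/ → didiphoafekiruha.
Rule 2 (pre-rhotic lowering): /i/ is a high vowel immediately before /r/, so it lowers to [e]. /didiphoafekiruha/ → didiphoafekeruha.
Rule 3 (intervocalic voicing): /f/ is a voiceless obstruent between vowels /a/ and /e/, so it voices to [v]. /k/ is a voiceless obstruent between vowels /e/ and /e/, so it voices to [g]. /didiphoafekeruha/ → didiphoavegeruha.
Rule 4 (intervocalic h-deletion): /h/ occurs between vowels /u/ and /a/, so it deletes. /didiphoavegeruha/ → didiphoavegerua.

didiphoavegerua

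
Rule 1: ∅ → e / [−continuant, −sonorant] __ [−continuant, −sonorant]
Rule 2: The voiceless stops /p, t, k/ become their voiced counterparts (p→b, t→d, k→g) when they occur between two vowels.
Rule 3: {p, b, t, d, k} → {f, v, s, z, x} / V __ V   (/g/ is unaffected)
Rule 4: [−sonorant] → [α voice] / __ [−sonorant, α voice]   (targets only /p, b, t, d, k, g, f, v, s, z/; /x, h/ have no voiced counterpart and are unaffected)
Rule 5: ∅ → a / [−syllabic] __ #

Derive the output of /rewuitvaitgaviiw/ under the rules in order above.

rewuidvaizegaviiwa

Rule 1 (stop-cluster e-epenthesis): /t/ and /g/ form a stop–stop cluster, so [e] is inserted between them. /rewuitvaitgaviiw/ → rewuitvaitegaviiw.
Rule 2 (intervocalic voicing): /t/ is a voiceless stop between vowels /i/ and /e/, so it voices to [d]. /rewuitvaitegaviiw/ → rewuitvaidegaviiw.
Rule 3 (intervocalic spirantization): /d/ is a stop between vowels /i/ and /e/, so it spirantizes to the fricative [z]. /rewuitvaidegaviiw/ → rewuitvaizegaviiw.
Rule 4 (regressive voicing assimilation): /t/ precedes the voiced obstruent /v/, so it voices to [d] by assimilation. /rewuitvaizegaviiw/ → rewuidvaizegaviiw.
Rule 5 (final a-epenthesis): the form ends in the consonant /w/, so [a] is inserted word-finally. /rewuidvaizegaviiw/ → rewuidvaizegaviiwa.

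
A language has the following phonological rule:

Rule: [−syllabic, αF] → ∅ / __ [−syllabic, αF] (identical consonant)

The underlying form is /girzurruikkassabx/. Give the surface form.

girzuruikasabx

/rr/ is a geminate; the first /r/ deletes.
/kk/ is a geminate; the first /k/ deletes.
/ss/ is a geminate; the first /s/ deletes.
The other instances of /g/, /r/, /z/, /k/, /s/, /b/, /x/ do not occur in the required environment and remain unchanged.
Surface form: [girzuruikasabx].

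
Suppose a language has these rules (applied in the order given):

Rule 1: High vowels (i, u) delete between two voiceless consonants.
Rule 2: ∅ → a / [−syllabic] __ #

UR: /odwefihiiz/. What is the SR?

Rule 1 (high vowel syncope): /i/ is a high vowel flanked by voiceless consonants /f/ and /h/, so it deletes. /odwefihiiz/ → odwefhiiz.
Rule 2 (final a-epenthesis): the form ends in the consonant /z/, so [a] is inserted word-finally. /odwefhiiz/ → odwefhiiza.

odwefhiiza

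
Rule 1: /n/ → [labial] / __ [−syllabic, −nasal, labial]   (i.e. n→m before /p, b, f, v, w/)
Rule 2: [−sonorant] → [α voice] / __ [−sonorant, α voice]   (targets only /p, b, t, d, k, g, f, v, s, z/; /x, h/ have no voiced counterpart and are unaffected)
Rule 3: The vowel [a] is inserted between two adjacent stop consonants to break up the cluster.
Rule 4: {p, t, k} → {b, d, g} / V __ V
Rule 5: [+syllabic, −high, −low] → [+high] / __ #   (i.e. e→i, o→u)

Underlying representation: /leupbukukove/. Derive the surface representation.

Rule 1 (nasal place assimilation): no segment meets the environment; /leupbukukove/ is unchanged.
Rule 2 (regressive voicing assimilation): /p/ precedes the voiced obstruent /b/, so it voices to [b] by assimilation. /leupbukukove/ → leubbukukove.
Rule 3 (stop-cluster a-epenthesis): /b/ and /b/ form a stop–stop cluster, so [a] is inserted between them. /leubbukukove/ → leubabukukove.
Rule 4 (intervocalic voicing): /k/ is a voiceless stop between vowels /u/ and /u/, so it voices to [g]. /k/ is a voiceless stop between vowels /u/ and /o/, so it voices to [g]. /leubabukukove/ → leubabugugove.
Rule 5 (final vowel raising): /e/ is a mid vowel in word-final position, so it raises to [i]. /leubabugugove/ → leubabugugovi.

leubabugugovi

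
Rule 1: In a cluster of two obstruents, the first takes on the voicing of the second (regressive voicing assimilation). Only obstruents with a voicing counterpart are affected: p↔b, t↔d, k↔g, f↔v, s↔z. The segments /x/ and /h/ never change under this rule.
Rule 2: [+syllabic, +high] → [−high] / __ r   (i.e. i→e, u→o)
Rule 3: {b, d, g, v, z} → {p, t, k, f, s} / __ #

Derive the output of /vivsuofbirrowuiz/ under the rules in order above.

Rule 1 (regressive voicing assimilation): /v/ precedes the voiceless obstruent /s/, so it devoices to [f] by assimilation. /f/ precedes the voiced obstruent /b/, so it voices to [v] by assimilation. /vivsuofbirrowuiz/ → vifsuovbirrowuiz.
Rule 2 (pre-rhotic lowering): /i/ is a high vowel immediately before /r/, so it lowers to [e]. /vifsuovbirrowuiz/ → vifsuovberrowuiz.
Rule 3 (final devoicing): /z/ is a voiced obstruent in word-final position, so it devoices to [s]. /vifsuovberrowuiz/ → vifsuovberrowuis.

vifsuovberrowuis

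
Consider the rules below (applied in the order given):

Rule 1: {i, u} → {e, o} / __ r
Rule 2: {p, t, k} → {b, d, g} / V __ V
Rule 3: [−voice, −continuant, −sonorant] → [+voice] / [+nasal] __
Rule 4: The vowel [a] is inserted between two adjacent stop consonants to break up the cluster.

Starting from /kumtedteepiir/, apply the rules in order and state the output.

kumdedateebier

Rule 1 (pre-rhotic lowering): /i/ is a high vowel immediately before /r/, so it lowers to [e]. /kumtedteepiir/ → kumtedteepier.
Rule 2 (intervocalic voicing): /p/ is a voiceless stop between vowels /e/ and /i/, so it voices to [b]. /kumtedteepier/ → kumtedteebier.
Rule 3 (post-nasal voicing): /t/ is a voiceless stop immediately after the nasal /m/, so it voices to [d]. /kumtedteebier/ → kumdedteebier.
Rule 4 (stop-cluster a-epenthesis): /d/ and /t/ form a stop–stop cluster, so [a] is inserted between them. /kumdedteebier/ → kumdedateebier.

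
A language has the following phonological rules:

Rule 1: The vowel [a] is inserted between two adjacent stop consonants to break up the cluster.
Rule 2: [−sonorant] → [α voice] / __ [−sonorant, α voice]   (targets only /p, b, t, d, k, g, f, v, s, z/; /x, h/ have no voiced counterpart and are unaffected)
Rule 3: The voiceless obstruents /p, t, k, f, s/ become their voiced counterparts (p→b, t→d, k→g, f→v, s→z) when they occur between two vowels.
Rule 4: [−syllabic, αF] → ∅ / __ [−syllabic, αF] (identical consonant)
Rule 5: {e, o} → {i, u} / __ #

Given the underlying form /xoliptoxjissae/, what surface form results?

xolibadoxjisai

Rule 1 (stop-cluster a-epenthesis): /p/ and /t/ form a stop–stop cluster, so [a] is inserted between them. /xoliptoxjissae/ → xolipatoxjissae.
Rule 2 (regressive voicing assimilation): no segment meets the environment; /xolipatoxjissae/ is unchanged.
Rule 3 (intervocalic voicing): /p/ is a voiceless obstruent between vowels /i/ and /a/, so it voices to [b]. /t/ is a voiceless obstruent between vowels /a/ and /o/, so it voices to [d]. /xolipatoxjissae/ → xolibadoxjissae.
Rule 4 (degemination): /ss/ is a geminate; the first /s/ deletes. /xolibadoxjissae/ → xolibadoxjisae.
Rule 5 (final vowel raising): /e/ is a mid vowel in word-final position, so it raises to [i]. /xolibadoxjisae/ → xolibadoxjisai.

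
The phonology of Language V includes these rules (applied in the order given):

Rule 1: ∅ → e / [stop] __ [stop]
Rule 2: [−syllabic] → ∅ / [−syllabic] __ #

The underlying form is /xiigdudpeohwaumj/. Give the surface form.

Rule 1 (stop-cluster e-epenthesis): /g/ and /d/ form a stop–stop cluster, so [e] is inserted between them. /d/ and /p/ form a stop–stop cluster, so [e] is inserted between them. /xiigdudpeohwaumj/ → xiigedudepeohwaumj.
Rule 2 (final cluster simplification): /j/ is the second consonant of a word-final cluster /mj/, so it deletes. /xiigedudepeohwaumj/ → xiigedudepeohwaum.

xiigedudepeohwaum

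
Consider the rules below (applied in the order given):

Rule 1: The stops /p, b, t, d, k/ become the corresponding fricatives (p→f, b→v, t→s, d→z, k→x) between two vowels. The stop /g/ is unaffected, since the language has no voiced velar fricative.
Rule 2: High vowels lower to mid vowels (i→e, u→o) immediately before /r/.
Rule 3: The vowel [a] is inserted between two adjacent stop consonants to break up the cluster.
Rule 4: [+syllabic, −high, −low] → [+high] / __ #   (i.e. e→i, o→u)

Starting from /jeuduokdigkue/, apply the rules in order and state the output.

jeuzuokadigakui

Rule 1 (intervocalic spirantization): /d/ is a stop between vowels /u/ and /u/, so it spirantizes to the fricative [z]. /jeuduokdigkue/ → jeuzuokdigkue.
Rule 2 (pre-rhotic lowering): no segment meets the environment; /jeuzuokdigkue/ is unchanged.
Rule 3 (stop-cluster a-epenthesis): /k/ and /d/ form a stop–stop cluster, so [a] is inserted between them. /g/ and /k/ form a stop–stop cluster, so [a] is inserted between them. /jeuzuokdigkue/ → jeuzuokadigakue.
Rule 4 (final vowel raising): /e/ is a mid vowel in word-final position, so it raises to [i]. /jeuzuokadigakue/ → jeuzuokadigakui.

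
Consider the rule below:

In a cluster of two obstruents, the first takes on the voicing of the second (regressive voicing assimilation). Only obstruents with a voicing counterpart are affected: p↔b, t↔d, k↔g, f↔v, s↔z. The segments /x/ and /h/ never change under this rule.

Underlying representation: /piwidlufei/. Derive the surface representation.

piwidlufei

No segment of /piwidlufei/ meets the structural description of the rule, so the form surfaces unchanged.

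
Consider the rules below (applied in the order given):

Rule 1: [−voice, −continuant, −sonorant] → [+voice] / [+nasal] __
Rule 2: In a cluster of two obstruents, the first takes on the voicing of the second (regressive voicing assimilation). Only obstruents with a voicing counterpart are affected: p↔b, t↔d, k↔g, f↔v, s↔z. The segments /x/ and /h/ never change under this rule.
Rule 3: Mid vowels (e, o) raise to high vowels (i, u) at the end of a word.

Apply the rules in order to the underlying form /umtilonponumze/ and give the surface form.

Rule 1 (post-nasal voicing): /t/ is a voiceless stop immediately after the nasal /m/, so it voices to [d]. /p/ is a voiceless stop immediately after the nasal /n/, so it voices to [b]. /umtilonponumze/ → umdilonbonumze.
Rule 2 (regressive voicing assimilation): no segment meets the environment; /umdilonbonumze/ is unchanged.
Rule 3 (final vowel raising): /e/ is a mid vowel in word-final position, so it raises to [i]. /umdilonbonumze/ → umdilonbonumzi.

umdilonbonumzi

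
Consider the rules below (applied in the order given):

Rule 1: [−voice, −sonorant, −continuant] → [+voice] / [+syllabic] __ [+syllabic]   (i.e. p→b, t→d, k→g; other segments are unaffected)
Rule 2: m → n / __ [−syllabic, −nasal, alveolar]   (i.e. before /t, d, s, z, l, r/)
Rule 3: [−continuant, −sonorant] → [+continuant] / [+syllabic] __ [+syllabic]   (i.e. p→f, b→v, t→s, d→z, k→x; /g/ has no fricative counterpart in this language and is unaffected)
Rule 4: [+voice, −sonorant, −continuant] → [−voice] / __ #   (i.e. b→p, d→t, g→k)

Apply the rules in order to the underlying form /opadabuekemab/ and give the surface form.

ovazavuegemap

Rule 1 (intervocalic voicing): /p/ is a voiceless stop between vowels /o/ and /a/, so it voices to [b]. /k/ is a voiceless stop between vowels /e/ and /e/, so it voices to [g]. /opadabuekemab/ → obadabuegemab.
Rule 2 (nasal place assimilation): no segment meets the environment; /obadabuegemab/ is unchanged.
Rule 3 (intervocalic spirantization): /b/ is a stop between vowels /o/ and /a/, so it spirantizes to the fricative [v]. /d/ is a stop between vowels /a/ and /a/, so it spirantizes to the fricative [z]. /b/ is a stop between vowels /a/ and /u/, so it spirantizes to the fricative [v]. /obadabuegemab/ → ovazavuegemab.
Rule 4 (final devoicing): /b/ is a voiced stop in word-final position, so it devoices to [p]. /ovazavuegemab/ → ovazavuegemap.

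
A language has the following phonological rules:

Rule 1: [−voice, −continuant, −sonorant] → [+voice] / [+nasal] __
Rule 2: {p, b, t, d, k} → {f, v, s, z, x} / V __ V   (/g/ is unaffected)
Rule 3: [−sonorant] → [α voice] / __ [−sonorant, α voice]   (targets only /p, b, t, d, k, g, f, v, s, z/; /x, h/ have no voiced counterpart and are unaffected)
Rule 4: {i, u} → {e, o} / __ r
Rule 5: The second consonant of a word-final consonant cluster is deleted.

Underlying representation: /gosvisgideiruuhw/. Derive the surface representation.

gozvizgizeeruuh

Rule 1 (post-nasal voicing): no segment meets the environment; /gosvisgideiruuhw/ is unchanged.
Rule 2 (intervocalic spirantization): /d/ is a stop between vowels /i/ and /e/, so it spirantizes to the fricative [z]. /gosvisgideiruuhw/ → gosvisgizeiruuhw.
Rule 3 (regressive voicing assimilation): /s/ precedes the voiced obstruent /v/, so it voices to [z] by assimilation. /s/ precedes the voiced obstruent /g/, so it voices to [z] by assimilation. /gosvisgizeiruuhw/ → gozvizgizeiruuhw.
Rule 4 (pre-rhotic lowering): /i/ is a high vowel immediately before /r/, so it lowers to [e]. /gozvizgizeiruuhw/ → gozvizgizeeruuhw.
Rule 5 (final cluster simplification): /w/ is the second consonant of a word-final cluster /hw/, so it deletes. /gozvizgizeeruuhw/ → gozvizgizeeruuh.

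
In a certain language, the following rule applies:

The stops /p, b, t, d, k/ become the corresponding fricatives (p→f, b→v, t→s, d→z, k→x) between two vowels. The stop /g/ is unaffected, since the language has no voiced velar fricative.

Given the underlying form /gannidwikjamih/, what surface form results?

gannidwikjamih

No segment of /gannidwikjamih/ meets the structural description of the rule, so the form surfaces unchanged.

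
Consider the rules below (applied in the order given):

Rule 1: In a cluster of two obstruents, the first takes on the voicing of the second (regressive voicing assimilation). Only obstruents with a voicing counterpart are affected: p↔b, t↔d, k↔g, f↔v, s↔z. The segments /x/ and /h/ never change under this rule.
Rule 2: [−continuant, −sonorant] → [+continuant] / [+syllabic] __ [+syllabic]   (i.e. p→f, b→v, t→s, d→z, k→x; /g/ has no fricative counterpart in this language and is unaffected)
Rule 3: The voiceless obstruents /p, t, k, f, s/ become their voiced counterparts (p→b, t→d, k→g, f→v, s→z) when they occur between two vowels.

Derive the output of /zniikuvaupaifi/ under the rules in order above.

Rule 1 (regressive voicing assimilation): no segment meets the environment; /zniikuvaupaifi/ is unchanged.
Rule 2 (intervocalic spirantization): /k/ is a stop between vowels /i/ and /u/, so it spirantizes to the fricative [x]. /p/ is a stop between vowels /u/ and /a/, so it spirantizes to the fricative [f]. /zniikuvaupaifi/ → zniixuvaufaifi.
Rule 3 (intervocalic voicing): /f/ is a voiceless obstruent between vowels /u/ and /a/, so it voices to [v]. /f/ is a voiceless obstruent between vowels /i/ and /i/, so it voices to [v]. /zniixuvaufaifi/ → zniixuvauvaivi.

zniixuvauvaivi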